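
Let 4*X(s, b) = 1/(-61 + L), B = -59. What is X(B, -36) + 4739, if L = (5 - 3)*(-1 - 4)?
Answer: 1345875/284 ≈ 4739.0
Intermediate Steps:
L = -10 (L = 2*(-5) = -10)
X(s, b) = -1/284 (X(s, b) = 1/(4*(-61 - 10)) = (1/4)/(-71) = (1/4)*(-1/71) = -1/284)
X(B, -36) + 4739 = -1/284 + 4739 = 1345875/284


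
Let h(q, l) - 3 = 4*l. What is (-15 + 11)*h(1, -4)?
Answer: 52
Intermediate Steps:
h(q, l) = 3 + 4*l
(-15 + 11)*h(1, -4) = (-15 + 11)*(3 + 4*(-4)) = -4*(3 - 16) = -4*(-13) = 52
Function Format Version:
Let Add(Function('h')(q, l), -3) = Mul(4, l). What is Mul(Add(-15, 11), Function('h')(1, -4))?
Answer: 52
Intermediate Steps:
Function('h')(q, l) = Add(3, Mul(4, l))
Mul(Add(-15, 11), Function('h')(1, -4)) = Mul(Add(-15, 11), Add(3, Mul(4, -4))) = Mul(-4, Add(3, -16)) = Mul(-4, -13) = 52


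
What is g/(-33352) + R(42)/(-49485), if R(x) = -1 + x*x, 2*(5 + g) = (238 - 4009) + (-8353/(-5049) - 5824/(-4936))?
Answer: 18006923722507/856909072754460 ≈ 0.021014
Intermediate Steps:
g = -5884933250/3115233 (g = -5 + ((238 - 4009) + (-8353/(-5049) - 5824/(-4936)))/2 = -5 + (-3771 + (-8353*(-1/5049) - 5824*(-1/4936)))/2 = -5 + (-3771 + (8353/5049 + 728/617))/2 = -5 + (-3771 + 8829473/3115233)/2 = -5 + (1/2)*(-11738714170/3115233) = -5 - 5869357085/3115233 = -5884933250/3115233 ≈ -1889.1)
R(x) = -1 + x**2
g/(-33352) + R(42)/(-49485) = -5884933250/3115233/(-33352) + (-1 + 42**2)/(-49485) = -5884933250/3115233*(-1/33352) + (-1 + 1764)*(-1/49485) = 2942466625/51949625508 + 1763*(-1/49485) = 2942466625/51949625508 - 1763/49485 = 18006923722507/856909072754460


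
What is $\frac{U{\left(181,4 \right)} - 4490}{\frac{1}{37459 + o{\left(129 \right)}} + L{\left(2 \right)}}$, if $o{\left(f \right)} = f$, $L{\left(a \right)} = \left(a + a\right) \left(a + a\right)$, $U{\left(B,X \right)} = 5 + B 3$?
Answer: $- \frac{148171896}{601409} \approx -246.37$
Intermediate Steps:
$U{\left(B,X \right)} = 5 + 3 B$
$L{\left(a \right)} = 4 a^{2}$ ($L{\left(a \right)} = 2 a 2 a = 4 a^{2}$)
$\frac{U{\left(181,4 \right)} - 4490}{\frac{1}{37459 + o{\left(129 \right)}} + L{\left(2 \right)}} = \frac{\left(5 + 3 \cdot 181\right) - 4490}{\frac{1}{37459 + 129} + 4 \cdot 2^{2}} = \frac{\left(5 + 543\right) - 4490}{\frac{1}{37588} + 4 \cdot 4} = \frac{548 - 4490}{\frac{1}{37588} + 16} = - \frac{3942}{\frac{601409}{37588}} = \left(-3942\right) \frac{37588}{601409} = - \frac{148171896}{601409}$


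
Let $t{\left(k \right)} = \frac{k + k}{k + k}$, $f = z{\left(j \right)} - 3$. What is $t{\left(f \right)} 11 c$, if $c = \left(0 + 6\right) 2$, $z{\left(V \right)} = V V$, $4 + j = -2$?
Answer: $132$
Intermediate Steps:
$j = -6$ ($j = -4 - 2 = -6$)
$z{\left(V \right)} = V^{2}$
$c = 12$ ($c = 6 \cdot 2 = 12$)
$f = 33$ ($f = \left(-6\right)^{2} - 3 = 36 - 3 = 33$)
$t{\left(k \right)} = 1$ ($t{\left(k \right)} = \frac{2 k}{2 k} = 2 k \frac{1}{2 k} = 1$)
$t{\left(f \right)} 11 c = 1 \cdot 11 \cdot 12 = 11 \cdot 12 = 132$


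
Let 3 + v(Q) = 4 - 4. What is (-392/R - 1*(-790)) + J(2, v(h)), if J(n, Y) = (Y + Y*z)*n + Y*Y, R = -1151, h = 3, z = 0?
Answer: 913135/1151 ≈ 793.34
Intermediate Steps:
v(Q) = -3 (v(Q) = -3 + (4 - 4) = -3 + 0 = -3)
J(n, Y) = Y² + Y*n (J(n, Y) = (Y + Y*0)*n + Y*Y = (Y + 0)*n + Y² = Y*n + Y² = Y² + Y*n)
(-392/R - 1*(-790)) + J(2, v(h)) = (-392/(-1151) - 1*(-790)) - 3*(-3 + 2) = (-392*(-1/1151) + 790) - 3*(-1) = (392/1151 + 790) + 3 = 909682/1151 + 3 = 913135/1151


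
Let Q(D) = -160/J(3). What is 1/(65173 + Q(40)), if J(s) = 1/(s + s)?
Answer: 1/64213 ≈ 1.5573e-5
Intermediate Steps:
J(s) = 1/(2*s)
Q(D) = -960 (Q(D) = -160/((½)/3) = -160/((½)*(⅓)) = -160/⅙ = -160*6 = -960)
1/(65173 + Q(40)) = 1/(65173 - 960) = 1/64213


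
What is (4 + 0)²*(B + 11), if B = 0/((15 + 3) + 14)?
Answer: 176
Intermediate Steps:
B = 0 (B = 0/(18 + 14) = 0/32 = 0*(1/32) = 0)
(4 + 0)²*(B + 11) = (4 + 0)²*(0 + 11) = 4²*11 = 16*11 = 176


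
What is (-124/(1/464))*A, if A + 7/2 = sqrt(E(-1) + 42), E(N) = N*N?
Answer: 201376 - 57536*sqrt(43) ≈ -1.7591e+5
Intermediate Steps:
E(N) = N**2
A = -7/2 + sqrt(43) (A = -7/2 + sqrt((-1)**2 + 42) = -7/2 + sqrt(1 + 42) = -7/2 + sqrt(43) ≈ 3.0574)
(-124/(1/464))*A = (-124/(1/464))*(-7/2 + sqrt(43)) = (-124/1/464)*(-7/2 + sqrt(43)) = (-124*464)*(-7/2 + sqrt(43)) = -57536*(-7/2 + sqrt(43)) = 201376 - 57536*sqrt(43)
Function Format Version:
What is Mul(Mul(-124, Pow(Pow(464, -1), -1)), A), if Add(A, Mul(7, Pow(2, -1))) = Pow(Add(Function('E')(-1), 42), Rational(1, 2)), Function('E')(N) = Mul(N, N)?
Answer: Add(201376, Mul(-57536, Pow(43, Rational(1, 2)))) ≈ -1.7591e+5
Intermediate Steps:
Function('E')(N) = Pow(N, 2)
A = Add(Rational(-7, 2), Pow(43, Rational(1, 2))) (A = Add(Rational(-7, 2), Pow(Add(Pow(-1, 2), 42), Rational(1, 2))) = Add(Rational(-7, 2), Pow(Add(1, 42), Rational(1, 2))) = Add(Rational(-7, 2), Pow(43, Rational(1, 2))) ≈ 3.0574)
Mul(Mul(-124, Pow(Pow(464, -1), -1)), A) = Mul(Mul(-124, Pow(Pow(464, -1), -1)), Add(Rational(-7, 2), Pow(43, Rational(1, 2)))) = Mul(Mul(-124, Pow(Rational(1, 464), -1)), Add(Rational(-7, 2), Pow(43, Rational(1, 2)))) = Mul(Mul(-124, 464), Add(Rational(-7, 2), Pow(43, Rational(1, 2)))) = Mul(-57536, Add(Rational(-7, 2), Pow(43, Rational(1, 2)))) = Add(201376, Mul(-57536, Pow(43, Rational(1, 2))))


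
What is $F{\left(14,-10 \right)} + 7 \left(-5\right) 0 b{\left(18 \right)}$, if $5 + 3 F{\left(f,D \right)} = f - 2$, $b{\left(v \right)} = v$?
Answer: $\frac{7}{3} \approx 2.3333$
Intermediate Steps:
$F{\left(f,D \right)} = - \frac{7}{3} + \frac{f}{3}$ ($F{\left(f,D \right)} = - \frac{5}{3} + \frac{f - 2}{3} = - \frac{5}{3} + \frac{-2 + f}{3} = - \frac{5}{3} + \left(- \frac{2}{3} + \frac{f}{3}\right) = - \frac{7}{3} + \frac{f}{3}$)
$F{\left(14,-10 \right)} + 7 \left(-5\right) 0 b{\left(18 \right)} = \left(- \frac{7}{3} + \frac{1}{3} \cdot 14\right) + 7 \left(-5\right) 0 \cdot 18 = \left(- \frac{7}{3} + \frac{14}{3}\right) + \left(-35\right) 0 \cdot 18 = \frac{7}{3} + 0 \cdot 18 = \frac{7}{3} + 0 = \frac{7}{3}$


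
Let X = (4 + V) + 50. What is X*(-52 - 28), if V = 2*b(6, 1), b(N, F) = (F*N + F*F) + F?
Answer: -5600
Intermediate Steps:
b(N, F) = F + F² + F*N (b(N, F) = (F*N + F²) + F = (F² + F*N) + F = F + F² + F*N)
V = 16 (V = 2*(1*(1 + 1 + 6)) = 2*(1*8) = 2*8 = 16)
X = 70 (X = (4 + 16) + 50 = 20 + 50 = 70)
X*(-52 - 28) = 70*(-52 - 28) = 70*(-80) = -5600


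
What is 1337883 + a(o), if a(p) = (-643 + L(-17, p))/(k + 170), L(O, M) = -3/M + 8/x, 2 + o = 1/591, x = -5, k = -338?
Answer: 663618624409/496020 ≈ 1.3379e+6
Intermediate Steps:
o = -1181/591 (o = -2 + 1/591 = -1181/591 ≈ -1.9983)
L(O, M) = -8/5 - 3/M (L(O, M) = -3/M + 8/(-5) = -3/M + 8*(-⅕) = -3/M - 8/5 = -8/5 - 3/M)
a(p) = 3223/840 + 1/(56*p) (a(p) = (-643 + (-8/5 - 3/p))/(-338 + 170) = (-3223/5 - 3/p)/(-168) = (-3223/5 - 3/p)*(-1/168) = 3223/840 + 1/(56*p))
1337883 + a(o) = 1337883 + (15 + 3223*(-1181/591))/(840*(-1181/591)) = 1337883 + (1/840)*(-591/1181)*(15 - 3806363/591) = 1337883 + (1/840)*(-591/1181)*(-3797498/591) = 1337883 + 1898749/496020 = 663618624409/496020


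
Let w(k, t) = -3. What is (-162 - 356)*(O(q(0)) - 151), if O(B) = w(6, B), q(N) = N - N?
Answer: 79772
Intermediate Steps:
q(N) = 0
O(B) = -3
(-162 - 356)*(O(q(0)) - 151) = (-162 - 356)*(-3 - 151) = -518*(-154) = 79772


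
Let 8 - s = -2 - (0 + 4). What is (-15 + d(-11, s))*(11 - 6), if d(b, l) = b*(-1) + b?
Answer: -75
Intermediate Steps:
s = 14 (s = 8 - (-2 - (0 + 4)) = 8 - (-2 - 1*4) = 8 - (-2 - 4) = 8 - 1*(-6) = 8 + 6 = 14)
d(b, l) = 0 (d(b, l) = -b + b = 0)
(-15 + d(-11, s))*(11 - 6) = (-15 + 0)*(11 - 6) = -15*5 = -75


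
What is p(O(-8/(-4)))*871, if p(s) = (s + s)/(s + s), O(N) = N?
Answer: 871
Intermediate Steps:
p(s) = 1 (p(s) = (2*s)/((2*s)) = (2*s)*(1/(2*s)) = 1)
p(O(-8/(-4)))*871 = 1*871 = 871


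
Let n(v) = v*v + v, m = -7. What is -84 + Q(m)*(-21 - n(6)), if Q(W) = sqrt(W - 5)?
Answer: -84 - 126*I*sqrt(3) ≈ -84.0 - 218.24*I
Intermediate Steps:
Q(W) = sqrt(-5 + W)
n(v) = v + v**2 (n(v) = v**2 + v = v + v**2)
-84 + Q(m)*(-21 - n(6)) = -84 + sqrt(-5 - 7)*(-21 - 6*(1 + 6)) = -84 + sqrt(-12)*(-21 - 6*7) = -84 + (2*I*sqrt(3))*(-21 - 1*42) = -84 + (2*I*sqrt(3))*(-21 - 42) = -84 + (2*I*sqrt(3))*(-63) = -84 - 126*I*sqrt(3)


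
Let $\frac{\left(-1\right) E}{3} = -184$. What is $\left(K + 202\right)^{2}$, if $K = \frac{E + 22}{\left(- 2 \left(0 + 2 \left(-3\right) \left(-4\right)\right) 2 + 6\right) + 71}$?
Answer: $\frac{10653696}{361} \approx 29512.0$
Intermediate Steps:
$E = 552$ ($E = \left(-3\right) \left(-184\right) = 552$)
$K = - \frac{574}{19}$ ($K = \frac{552 + 22}{\left(- 2 \left(0 + 2 \left(-3\right) \left(-4\right)\right) 2 + 6\right) + 71} = \frac{574}{\left(- 2 \left(0 - -24\right) 2 + 6\right) + 71} = \frac{574}{\left(- 2 \left(0 + 24\right) 2 + 6\right) + 71} = \frac{574}{\left(\left(-2\right) 24 \cdot 2 + 6\right) + 71} = \frac{574}{\left(\left(-48\right) 2 + 6\right) + 71} = \frac{574}{\left(-96 + 6\right) + 71} = \frac{574}{-90 + 71} = \frac{574}{-19} = 574 \left(- \frac{1}{19}\right) = - \frac{574}{19} \approx -30.211$)
$\left(K + 202\right)^{2} = \left(- \frac{574}{19} + 202\right)^{2} = \left(\frac{3264}{19}\right)^{2} = \frac{10653696}{361}$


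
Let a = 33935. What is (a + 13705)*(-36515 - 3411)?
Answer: -1902074640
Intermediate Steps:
(a + 13705)*(-36515 - 3411) = (33935 + 13705)*(-36515 - 3411) = 47640*(-39926) = -1902074640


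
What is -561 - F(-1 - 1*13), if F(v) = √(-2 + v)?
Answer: -561 - 4*I ≈ -561.0 - 4.0*I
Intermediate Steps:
-561 - F(-1 - 1*13) = -561 - √(-2 + (-1 - 1*13)) = -561 - √(-2 + (-1 - 13)) = -561 - √(-2 - 14) = -561 - √(-16) = -561 - 4*I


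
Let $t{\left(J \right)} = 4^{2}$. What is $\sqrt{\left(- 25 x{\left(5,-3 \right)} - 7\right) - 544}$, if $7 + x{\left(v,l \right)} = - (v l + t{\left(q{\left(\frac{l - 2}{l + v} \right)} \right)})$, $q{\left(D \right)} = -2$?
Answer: $3 i \sqrt{39} \approx 18.735 i$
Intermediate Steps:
$t{\left(J \right)} = 16$
$x{\left(v,l \right)} = -23 - l v$ ($x{\left(v,l \right)} = -7 - \left(v l + 16\right) = -7 - \left(l v + 16\right) = -7 - \left(16 + l v\right) = -23 - l v$)
$\sqrt{\left(- 25 x{\left(5,-3 \right)} - 7\right) - 544} = \sqrt{\left(- 25 \left(-23 - \left(-3\right) 5\right) - 7\right) - 544} = \sqrt{\left(- 25 \left(-23 + 15\right) - 7\right) - 544} = \sqrt{\left(\left(-25\right) \left(-8\right) - 7\right) - 544} = \sqrt{\left(200 - 7\right) - 544} = \sqrt{193 - 544} = \sqrt{-351} = 3 i \sqrt{39}$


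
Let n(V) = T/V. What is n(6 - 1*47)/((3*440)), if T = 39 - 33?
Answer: -1/9020 ≈ -0.00011086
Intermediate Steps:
T = 6
n(V) = 6/V
n(6 - 1*47)/((3*440)) = (6/(6 - 1*47))/((3*440)) = (6/(6 - 47))/1320 = (6/(-41))*(1/1320) = (6*(-1/41))*(1/1320) = -6/41*1/1320 = -1/9020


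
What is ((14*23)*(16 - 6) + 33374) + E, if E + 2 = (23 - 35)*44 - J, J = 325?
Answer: 35739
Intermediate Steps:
E = -855 (E = -2 + ((23 - 35)*44 - 1*325) = -2 + (-12*44 - 325) = -2 + (-528 - 325) = -2 - 853 = -855)
((14*23)*(16 - 6) + 33374) + E = ((14*23)*(16 - 6) + 33374) - 855 = (322*10 + 33374) - 855 = (3220 + 33374) - 855 = 36594 - 855 = 35739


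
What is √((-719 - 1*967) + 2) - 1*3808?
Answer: -3808 + 2*I*√421 ≈ -3808.0 + 41.037*I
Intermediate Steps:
√((-719 - 1*967) + 2) - 1*3808 = √((-719 - 967) + 2) - 3808 = √(-1686 + 2) - 3808 = √(-1684) - 3808 = 2*I*√421 - 3808 = -3808 + 2*I*√421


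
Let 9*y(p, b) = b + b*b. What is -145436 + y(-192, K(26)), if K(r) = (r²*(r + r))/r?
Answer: 173444/3 ≈ 57815.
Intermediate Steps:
K(r) = 2*r² (K(r) = (r²*(2*r))/r = (2*r³)/r = 2*r²)
y(p, b) = b/9 + b²/9 (y(p, b) = (b + b*b)/9 = (b + b²)/9 = b/9 + b²/9)
-145436 + y(-192, K(26)) = -145436 + (2*26²)*(1 + 2*26²)/9 = -145436 + (2*676)*(1 + 2*676)/9 = -145436 + (⅑)*1352*(1 + 1352) = -145436 + (⅑)*1352*1353 = -145436 + 609752/3 = 173444/3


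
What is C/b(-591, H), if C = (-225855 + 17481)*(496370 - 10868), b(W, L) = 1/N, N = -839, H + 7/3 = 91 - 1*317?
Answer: 84878268754572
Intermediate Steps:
H = -685/3 (H = -7/3 + (91 - 1*317) = -7/3 + (91 - 317) = -7/3 - 226 = -685/3 ≈ -228.33)
b(W, L) = -1/839 (b(W, L) = 1/(-839) = -1/839)
C = -101165993748 (C = -208374*485502 = -101165993748)
C/b(-591, H) = -101165993748/(-1/839) = -101165993748*(-839) = 84878268754572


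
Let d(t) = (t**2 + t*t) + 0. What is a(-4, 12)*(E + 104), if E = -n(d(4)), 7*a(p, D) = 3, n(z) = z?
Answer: 216/7 ≈ 30.857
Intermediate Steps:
d(t) = 2*t**2 (d(t) = (t**2 + t**2) + 0 = 2*t**2 + 0 = 2*t**2)
a(p, D) = 3/7 (a(p, D) = (1/7)*3 = 3/7)
E = -32 (E = -2*4**2 = -2*16 = -1*32 = -32)
a(-4, 12)*(E + 104) = 3*(-32 + 104)/7 = (3/7)*72 = 216/7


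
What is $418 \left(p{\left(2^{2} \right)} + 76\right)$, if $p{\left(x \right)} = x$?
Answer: $33440$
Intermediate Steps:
$418 \left(p{\left(2^{2} \right)} + 76\right) = 418 \left(2^{2} + 76\right) = 418 \left(4 + 76\right) = 418 \cdot 80 = 33440$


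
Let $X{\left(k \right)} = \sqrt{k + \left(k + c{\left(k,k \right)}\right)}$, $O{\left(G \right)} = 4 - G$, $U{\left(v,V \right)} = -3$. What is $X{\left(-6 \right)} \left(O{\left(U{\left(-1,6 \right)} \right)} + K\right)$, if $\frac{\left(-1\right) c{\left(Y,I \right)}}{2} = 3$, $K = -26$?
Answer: $- 57 i \sqrt{2} \approx - 80.61 i$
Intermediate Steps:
$c{\left(Y,I \right)} = -6$ ($c{\left(Y,I \right)} = \left(-2\right) 3 = -6$)
$X{\left(k \right)} = \sqrt{-6 + 2 k}$ ($X{\left(k \right)} = \sqrt{k + \left(k - 6\right)} = \sqrt{k + \left(-6 + k\right)} = \sqrt{-6 + 2 k}$)
$X{\left(-6 \right)} \left(O{\left(U{\left(-1,6 \right)} \right)} + K\right) = \sqrt{-6 + 2 \left(-6\right)} \left(\left(4 - -3\right) - 26\right) = \sqrt{-6 - 12} \left(\left(4 + 3\right) - 26\right) = \sqrt{-18} \left(7 - 26\right) = 3 i \sqrt{2} \left(-19\right) = - 57 i \sqrt{2}$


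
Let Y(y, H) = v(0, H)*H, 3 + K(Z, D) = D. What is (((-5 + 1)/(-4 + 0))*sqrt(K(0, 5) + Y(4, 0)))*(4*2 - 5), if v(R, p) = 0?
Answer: 3*sqrt(2) ≈ 4.2426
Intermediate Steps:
K(Z, D) = -3 + D
Y(y, H) = 0 (Y(y, H) = 0*H = 0)
(((-5 + 1)/(-4 + 0))*sqrt(K(0, 5) + Y(4, 0)))*(4*2 - 5) = (((-5 + 1)/(-4 + 0))*sqrt((-3 + 5) + 0))*(4*2 - 5) = ((-4/(-4))*sqrt(2 + 0))*(8 - 5) = ((-4*(-1/4))*sqrt(2))*3 = (1*sqrt(2))*3 = sqrt(2)*3 = 3*sqrt(2)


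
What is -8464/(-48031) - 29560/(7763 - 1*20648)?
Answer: 305771000/123775887 ≈ 2.4704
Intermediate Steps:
-8464/(-48031) - 29560/(7763 - 1*20648) = -8464*(-1/48031) - 29560/(7763 - 20648) = 8464/48031 - 29560/(-12885) = 8464/48031 - 29560*(-1/12885) = 8464/48031 + 5912/2577 = 305771000/123775887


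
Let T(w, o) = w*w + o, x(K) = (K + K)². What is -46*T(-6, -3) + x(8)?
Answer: -1262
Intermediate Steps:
x(K) = 4*K² (x(K) = (2*K)² = 4*K²)
T(w, o) = o + w² (T(w, o) = w² + o = o + w²)
-46*T(-6, -3) + x(8) = -46*(-3 + (-6)²) + 4*8² = -46*(-3 + 36) + 4*64 = -46*33 + 256 = -1518 + 256 = -1262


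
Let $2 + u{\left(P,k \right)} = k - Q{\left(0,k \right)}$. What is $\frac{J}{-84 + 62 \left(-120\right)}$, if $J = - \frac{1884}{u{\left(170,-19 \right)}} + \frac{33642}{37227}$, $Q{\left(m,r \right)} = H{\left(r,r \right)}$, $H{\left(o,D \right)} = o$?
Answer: $- \frac{975041}{7780443} \approx -0.12532$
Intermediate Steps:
$Q{\left(m,r \right)} = r$
$u{\left(P,k \right)} = -2$ ($u{\left(P,k \right)} = -2 + \left(k - k\right) = -2 + 0 = -2$)
$J = \frac{11700492}{12409}$ ($J = - \frac{1884}{-2} + \frac{33642}{37227} = \left(-1884\right) \left(- \frac{1}{2}\right) + 33642 \cdot \frac{1}{37227} = 942 + \frac{11214}{12409} = \frac{11700492}{12409} \approx 942.9$)
$\frac{J}{-84 + 62 \left(-120\right)} = \frac{11700492}{12409 \left(-84 + 62 \left(-120\right)\right)} = \frac{11700492}{12409 \left(-84 - 7440\right)} = \frac{11700492}{12409 \left(-7524\right)} = \frac{11700492}{12409} \left(- \frac{1}{7524}\right) = - \frac{975041}{7780443}$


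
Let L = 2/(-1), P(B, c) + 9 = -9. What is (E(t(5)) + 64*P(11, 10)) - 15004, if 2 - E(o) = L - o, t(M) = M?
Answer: -16147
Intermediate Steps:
P(B, c) = -18 (P(B, c) = -9 - 9 = -18)
L = -2 (L = 2*(-1) = -2)
E(o) = 4 + o (E(o) = 2 - (-2 - o) = 2 + (2 + o) = 4 + o)
(E(t(5)) + 64*P(11, 10)) - 15004 = ((4 + 5) + 64*(-18)) - 15004 = (9 - 1152) - 15004 = -1143 - 15004 = -16147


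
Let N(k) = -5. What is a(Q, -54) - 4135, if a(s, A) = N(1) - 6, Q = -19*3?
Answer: -4146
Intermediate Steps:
Q = -57
a(s, A) = -11 (a(s, A) = -5 - 6 = -11)
a(Q, -54) - 4135 = -11 - 4135 = -4146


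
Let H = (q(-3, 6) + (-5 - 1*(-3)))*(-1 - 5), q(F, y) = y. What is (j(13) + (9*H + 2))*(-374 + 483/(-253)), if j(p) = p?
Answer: 831135/11 ≈ 75558.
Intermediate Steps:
H = -24 (H = (6 + (-5 - 1*(-3)))*(-1 - 5) = (6 + (-5 + 3))*(-6) = (6 - 2)*(-6) = 4*(-6) = -24)
(j(13) + (9*H + 2))*(-374 + 483/(-253)) = (13 + (9*(-24) + 2))*(-374 + 483/(-253)) = (13 + (-216 + 2))*(-374 + 483*(-1/253)) = (13 - 214)*(-374 - 21/11) = -201*(-4135/11) = 831135/11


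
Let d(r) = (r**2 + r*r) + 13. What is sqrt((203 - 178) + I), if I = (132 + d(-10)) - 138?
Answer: 2*sqrt(58) ≈ 15.232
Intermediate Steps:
d(r) = 13 + 2*r**2 (d(r) = (r**2 + r**2) + 13 = 2*r**2 + 13 = 13 + 2*r**2)
I = 207 (I = (132 + (13 + 2*(-10)**2)) - 138 = (132 + (13 + 2*100)) - 138 = (132 + (13 + 200)) - 138 = (132 + 213) - 138 = 345 - 138 = 207)
sqrt((203 - 178) + I) = sqrt((203 - 178) + 207) = sqrt(25 + 207) = sqrt(232) = 2*sqrt(58)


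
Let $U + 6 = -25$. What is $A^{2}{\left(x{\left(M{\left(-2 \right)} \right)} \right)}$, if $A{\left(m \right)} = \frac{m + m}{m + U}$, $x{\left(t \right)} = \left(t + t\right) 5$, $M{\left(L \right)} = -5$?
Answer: $\frac{10000}{6561} \approx 1.5242$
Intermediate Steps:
$U = -31$ ($U = -6 - 25 = -31$)
$x{\left(t \right)} = 10 t$ ($x{\left(t \right)} = 2 t 5 = 10 t$)
$A{\left(m \right)} = \frac{2 m}{-31 + m}$ ($A{\left(m \right)} = \frac{m + m}{m - 31} = \frac{2 m}{-31 + m}$)
$A^{2}{\left(x{\left(M{\left(-2 \right)} \right)} \right)} = \left(\frac{2 \cdot 10 \left(-5\right)}{-31 + 10 \left(-5\right)}\right)^{2} = \left(2 \left(-50\right) \frac{1}{-31 - 50}\right)^{2} = \left(2 \left(-50\right) \frac{1}{-81}\right)^{2} = \left(2 \left(-50\right) \left(- \frac{1}{81}\right)\right)^{2} = \left(\frac{100}{81}\right)^{2} = \frac{10000}{6561}$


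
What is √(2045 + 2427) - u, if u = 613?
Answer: -613 + 2*√1118 ≈ -546.13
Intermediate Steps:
√(2045 + 2427) - u = √(2045 + 2427) - 1*613 = √4472 - 613 = 2*√1118 - 613 = -613 + 2*√1118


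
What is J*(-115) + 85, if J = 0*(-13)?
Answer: 85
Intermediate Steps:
J = 0
J*(-115) + 85 = 0*(-115) + 85 = 0 + 85 = 85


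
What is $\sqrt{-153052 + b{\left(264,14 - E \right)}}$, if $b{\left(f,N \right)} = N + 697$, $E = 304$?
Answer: $i \sqrt{152645} \approx 390.7 i$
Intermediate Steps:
$b{\left(f,N \right)} = 697 + N$
$\sqrt{-153052 + b{\left(264,14 - E \right)}} = \sqrt{-153052 + \left(697 + \left(14 - 304\right)\right)} = \sqrt{-153052 + \left(697 - 290\right)} = \sqrt{-153052 + 407} = \sqrt{-152645} = i \sqrt{152645}$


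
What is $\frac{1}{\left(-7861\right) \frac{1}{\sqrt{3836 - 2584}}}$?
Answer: $- \frac{2 \sqrt{313}}{7861} \approx -0.0045012$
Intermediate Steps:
$\frac{1}{\left(-7861\right) \frac{1}{\sqrt{3836 - 2584}}} = \frac{1}{\left(-7861\right) \frac{1}{\sqrt{1252}}} = \frac{1}{\left(-7861\right) \frac{1}{2 \sqrt{313}}} = \frac{1}{\left(-7861\right) \frac{\sqrt{313}}{626}} = \frac{1}{\left(- \frac{7861}{626}\right) \sqrt{313}} = - \frac{2 \sqrt{313}}{7861}$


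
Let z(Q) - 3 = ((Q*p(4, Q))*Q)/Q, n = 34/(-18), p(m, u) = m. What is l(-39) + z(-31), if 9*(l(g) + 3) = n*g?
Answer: -3127/27 ≈ -115.81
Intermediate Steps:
n = -17/9 (n = 34*(-1/18) = -17/9 ≈ -1.8889)
z(Q) = 3 + 4*Q (z(Q) = 3 + ((Q*4)*Q)/Q = 3 + ((4*Q)*Q)/Q = 3 + (4*Q²)/Q = 3 + 4*Q)
l(g) = -3 - 17*g/81 (l(g) = -3 + (-17*g/9)/9 = -3 - 17*g/81)
l(-39) + z(-31) = (-3 - 17/81*(-39)) + (3 + 4*(-31)) = (-3 + 221/27) + (3 - 124) = 140/27 - 121 = -3127/27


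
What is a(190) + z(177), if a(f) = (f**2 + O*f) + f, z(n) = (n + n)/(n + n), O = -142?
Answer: 9311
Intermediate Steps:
z(n) = 1 (z(n) = (2*n)/((2*n)) = (2*n)*(1/(2*n)) = 1)
a(f) = f**2 - 141*f (a(f) = (f**2 - 142*f) + f = f**2 - 141*f)
a(190) + z(177) = 190*(-141 + 190) + 1 = 190*49 + 1 = 9310 + 1 = 9311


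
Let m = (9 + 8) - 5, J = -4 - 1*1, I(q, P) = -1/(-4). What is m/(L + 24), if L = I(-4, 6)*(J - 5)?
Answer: 24/43 ≈ 0.55814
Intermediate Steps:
I(q, P) = ¼ (I(q, P) = -1*(-¼) = ¼)
J = -5 (J = -4 - 1 = -5)
L = -5/2 (L = (-5 - 5)/4 = (¼)*(-10) = -5/2 ≈ -2.5000)
m = 12 (m = 17 - 5 = 12)
m/(L + 24) = 12/(-5/2 + 24) = 12/(43/2) = (2/43)*12 = 24/43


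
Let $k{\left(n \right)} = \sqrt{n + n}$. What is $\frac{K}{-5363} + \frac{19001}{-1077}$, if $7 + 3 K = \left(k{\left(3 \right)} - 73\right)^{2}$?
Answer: $- \frac{103815115}{5775951} + \frac{146 \sqrt{6}}{16089} \approx -17.951$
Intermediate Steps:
$k{\left(n \right)} = \sqrt{2} \sqrt{n}$ ($k{\left(n \right)} = \sqrt{2 n} = \sqrt{2} \sqrt{n}$)
$K = - \frac{7}{3} + \frac{\left(-73 + \sqrt{6}\right)^{2}}{3}$ ($K = - \frac{7}{3} + \frac{\left(\sqrt{2} \sqrt{3} - 73\right)^{2}}{3} = - \frac{7}{3} + \frac{\left(\sqrt{6} - 73\right)^{2}}{3} = - \frac{7}{3} + \frac{\left(-73 + \sqrt{6}\right)^{2}}{3} \approx 1656.8$)
$\frac{K}{-5363} + \frac{19001}{-1077} = \frac{1776 - \frac{146 \sqrt{6}}{3}}{-5363} + \frac{19001}{-1077} = \left(1776 - \frac{146 \sqrt{6}}{3}\right) \left(- \frac{1}{5363}\right) + 19001 \left(- \frac{1}{1077}\right) = \left(- \frac{1776}{5363} + \frac{146 \sqrt{6}}{16089}\right) - \frac{19001}{1077} = - \frac{103815115}{5775951} + \frac{146 \sqrt{6}}{16089}$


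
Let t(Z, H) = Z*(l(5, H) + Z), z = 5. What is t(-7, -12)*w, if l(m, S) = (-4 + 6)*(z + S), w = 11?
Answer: 1617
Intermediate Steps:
l(m, S) = 10 + 2*S (l(m, S) = (-4 + 6)*(5 + S) = 2*(5 + S) = 10 + 2*S)
t(Z, H) = Z*(10 + Z + 2*H) (t(Z, H) = Z*((10 + 2*H) + Z) = Z*(10 + Z + 2*H))
t(-7, -12)*w = -7*(10 - 7 + 2*(-12))*11 = -7*(10 - 7 - 24)*11 = -7*(-21)*11 = 147*11 = 1617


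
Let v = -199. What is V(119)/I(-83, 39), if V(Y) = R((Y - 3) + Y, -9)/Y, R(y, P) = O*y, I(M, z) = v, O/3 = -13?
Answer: 9165/23681 ≈ 0.38702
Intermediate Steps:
O = -39 (O = 3*(-13) = -39)
I(M, z) = -199
R(y, P) = -39*y
V(Y) = (117 - 78*Y)/Y (V(Y) = (-39*((Y - 3) + Y))/Y = (-39*((-3 + Y) + Y))/Y = (-39*(-3 + 2*Y))/Y = (117 - 78*Y)/Y)
V(119)/I(-83, 39) = (-78 + 117/119)/(-199) = (-78 + 117*(1/119))*(-1/199) = (-78 + 117/119)*(-1/199) = -9165/119*(-1/199) = 9165/23681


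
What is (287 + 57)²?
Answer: 118336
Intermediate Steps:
(287 + 57)² = 344² = 118336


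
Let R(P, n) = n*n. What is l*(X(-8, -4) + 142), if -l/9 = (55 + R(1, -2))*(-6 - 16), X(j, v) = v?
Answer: 1612116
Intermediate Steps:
R(P, n) = n²
l = 11682 (l = -9*(55 + (-2)²)*(-6 - 16) = -9*(55 + 4)*(-22) = -531*(-22) = -9*(-1298) = 11682)
l*(X(-8, -4) + 142) = 11682*(-4 + 142) = 11682*138 = 1612116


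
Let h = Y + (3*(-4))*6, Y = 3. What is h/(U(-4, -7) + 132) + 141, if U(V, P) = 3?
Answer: 6322/45 ≈ 140.49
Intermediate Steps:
h = -69 (h = 3 + (3*(-4))*6 = 3 - 12*6 = 3 - 72 = -69)
h/(U(-4, -7) + 132) + 141 = -69/(3 + 132) + 141 = -69/135 + 141 = -69*1/135 + 141 = -23/45 + 141 = 6322/45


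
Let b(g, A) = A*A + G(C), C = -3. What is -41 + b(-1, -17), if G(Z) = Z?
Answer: 245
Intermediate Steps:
b(g, A) = -3 + A**2 (b(g, A) = A*A - 3 = A**2 - 3 = -3 + A**2)
-41 + b(-1, -17) = -41 + (-3 + (-17)**2) = -41 + (-3 + 289) = -41 + 286 = 245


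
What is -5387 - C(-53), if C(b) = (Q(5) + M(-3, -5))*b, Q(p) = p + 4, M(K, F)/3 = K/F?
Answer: -24073/5 ≈ -4814.6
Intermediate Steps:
M(K, F) = 3*K/F (M(K, F) = 3*(K/F) = 3*K/F)
Q(p) = 4 + p
C(b) = 54*b/5 (C(b) = ((4 + 5) + 3*(-3)/(-5))*b = (9 + 3*(-3)*(-⅕))*b = (9 + 9/5)*b = 54*b/5)
-5387 - C(-53) = -5387 - 54*(-53)/5 = -5387 - 1*(-2862/5) = -5387 + 2862/5 = -24073/5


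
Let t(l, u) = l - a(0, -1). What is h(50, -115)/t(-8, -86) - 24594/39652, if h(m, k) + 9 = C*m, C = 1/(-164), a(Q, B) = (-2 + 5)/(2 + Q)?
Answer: 5547875/15444454 ≈ 0.35921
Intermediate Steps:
a(Q, B) = 3/(2 + Q)
C = -1/164 ≈ -0.0060976
h(m, k) = -9 - m/164
t(l, u) = -3/2 + l (t(l, u) = l - 3/(2 + 0) = l - 3/2 = -3/2 + l)
h(50, -115)/t(-8, -86) - 24594/39652 = (-9 - 1/164*50)/(-3/2 - 8) - 24594/39652 = (-9 - 25/82)/(-19/2) - 24594*1/39652 = -763/82*(-2/19) - 12297/19826 = 763/779 - 12297/19826 = 5547875/15444454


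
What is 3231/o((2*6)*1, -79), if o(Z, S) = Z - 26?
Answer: -3231/14 ≈ -230.79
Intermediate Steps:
o(Z, S) = -26 + Z
3231/o((2*6)*1, -79) = 3231/(-26 + (2*6)*1) = 3231/(-26 + 12*1) = 3231/(-26 + 12) = 3231/(-14) = 3231*(-1/14) = -3231/14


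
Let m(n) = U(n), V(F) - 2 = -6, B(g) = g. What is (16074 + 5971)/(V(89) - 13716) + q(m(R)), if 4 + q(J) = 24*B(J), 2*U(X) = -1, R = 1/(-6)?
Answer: -48313/2744 ≈ -17.607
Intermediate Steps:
V(F) = -4 (V(F) = 2 - 6 = -4)
R = -1/6 ≈ -0.16667
U(X) = -1/2 (U(X) = (1/2)*(-1) = -1/2)
m(n) = -1/2
q(J) = -4 + 24*J
(16074 + 5971)/(V(89) - 13716) + q(m(R)) = (16074 + 5971)/(-4 - 13716) + (-4 + 24*(-1/2)) = 22045/(-13720) + (-4 - 12) = 22045*(-1/13720) - 16 = -4409/2744 - 16 = -48313/2744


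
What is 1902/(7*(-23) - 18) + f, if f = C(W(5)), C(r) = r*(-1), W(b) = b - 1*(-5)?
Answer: -3692/179 ≈ -20.626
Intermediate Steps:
W(b) = 5 + b (W(b) = b + 5 = 5 + b)
C(r) = -r
f = -10 (f = -(5 + 5) = -1*10 = -10)
1902/(7*(-23) - 18) + f = 1902/(7*(-23) - 18) - 10 = 1902/(-161 - 18) - 10 = 1902/(-179) - 10 = 1902*(-1/179) - 10 = -1902/179 - 10 = -3692/179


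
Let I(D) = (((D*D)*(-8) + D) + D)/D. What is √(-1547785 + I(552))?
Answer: I*√1552199 ≈ 1245.9*I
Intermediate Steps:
I(D) = (-8*D² + 2*D)/D (I(D) = ((D²*(-8) + D) + D)/D = ((-8*D² + D) + D)/D = ((D - 8*D²) + D)/D = (-8*D² + 2*D)/D)
√(-1547785 + I(552)) = √(-1547785 + (2 - 8*552)) = √(-1547785 + (2 - 4416)) = √(-1547785 - 4414) = √(-1552199) = I*√1552199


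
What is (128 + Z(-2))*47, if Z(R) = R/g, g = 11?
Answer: 66082/11 ≈ 6007.5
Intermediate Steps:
Z(R) = R/11
(128 + Z(-2))*47 = (128 + (1/11)*(-2))*47 = (128 - 2/11)*47 = (1406/11)*47 = 66082/11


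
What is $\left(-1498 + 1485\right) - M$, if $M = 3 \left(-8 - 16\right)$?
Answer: $59$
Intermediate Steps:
$M = -72$ ($M = 3 \left(-24\right) = -72$)
$\left(-1498 + 1485\right) - M = \left(-1498 + 1485\right) - -72 = -13 + 72 = 59$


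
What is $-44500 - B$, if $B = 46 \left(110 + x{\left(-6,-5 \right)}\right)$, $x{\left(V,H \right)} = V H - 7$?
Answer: $-50618$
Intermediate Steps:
$x{\left(V,H \right)} = -7 + H V$ ($x{\left(V,H \right)} = H V - 7 = -7 + H V$)
$B = 6118$ ($B = 46 \left(110 - -23\right) = 46 \left(110 + \left(-7 + 30\right)\right) = 46 \left(110 + 23\right) = 46 \cdot 133 = 6118$)
$-44500 - B = -44500 - 6118 = -50618$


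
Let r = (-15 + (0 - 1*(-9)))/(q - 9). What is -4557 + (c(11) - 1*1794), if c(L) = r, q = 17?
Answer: -25407/4 ≈ -6351.8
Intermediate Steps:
r = -¾ (r = (-15 + (0 - 1*(-9)))/(17 - 9) = (-15 + (0 + 9))/8 = (-15 + 9)*(⅛) = -6*⅛ = -¾ ≈ -0.75000)
c(L) = -¾
-4557 + (c(11) - 1*1794) = -4557 + (-¾ - 1*1794) = -4557 + (-¾ - 1794) = -4557 - 7179/4 = -25407/4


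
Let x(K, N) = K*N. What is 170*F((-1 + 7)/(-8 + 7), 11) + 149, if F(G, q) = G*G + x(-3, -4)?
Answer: 8309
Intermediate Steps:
F(G, q) = 12 + G² (F(G, q) = G*G - 3*(-4) = G² + 12 = 12 + G²)
170*F((-1 + 7)/(-8 + 7), 11) + 149 = 170*(12 + ((-1 + 7)/(-8 + 7))²) + 149 = 170*(12 + (6/(-1))²) + 149 = 170*(12 + (6*(-1))²) + 149 = 170*(12 + (-6)²) + 149 = 170*(12 + 36) + 149 = 170*48 + 149 = 8160 + 149 = 8309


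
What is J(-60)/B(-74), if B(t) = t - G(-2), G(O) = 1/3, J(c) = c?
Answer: 180/223 ≈ 0.80717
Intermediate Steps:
G(O) = ⅓
B(t) = -⅓ + t (B(t) = t - 1*⅓ = t - ⅓ = -⅓ + t)
J(-60)/B(-74) = -60/(-⅓ - 74) = -60/(-223/3) = -60*(-3/223) = 180/223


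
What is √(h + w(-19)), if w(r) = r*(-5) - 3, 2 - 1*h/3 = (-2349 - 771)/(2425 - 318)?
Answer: √9281378/301 ≈ 10.121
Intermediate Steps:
h = 22002/2107 (h = 6 - 3*(-2349 - 771)/(2425 - 318) = 6 - (-9360)/2107 = 6 - 3*(-3120/2107) = 6 + 9360/2107 = 22002/2107 ≈ 10.442)
w(r) = -3 - 5*r (w(r) = -5*r - 3 = -3 - 5*r)
√(h + w(-19)) = √(22002/2107 + (-3 - 5*(-19))) = √(22002/2107 + (-3 + 95)) = √(22002/2107 + 92) = √(215846/2107) = √9281378/301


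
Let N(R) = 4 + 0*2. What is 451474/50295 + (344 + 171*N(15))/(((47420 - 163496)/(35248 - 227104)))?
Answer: 830998828882/486503535 ≈ 1708.1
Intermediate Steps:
N(R) = 4 (N(R) = 4 + 0 = 4)
451474/50295 + (344 + 171*N(15))/(((47420 - 163496)/(35248 - 227104))) = 451474/50295 + (344 + 171*4)/(((47420 - 163496)/(35248 - 227104))) = 451474*(1/50295) + (344 + 684)/((-116076/(-191856))) = 451474/50295 + 1028/((-116076*(-1/191856))) = 451474/50295 + 1028/(9673/15988) = 451474/50295 + 1028*(15988/9673) = 451474/50295 + 16435664/9673 = 830998828882/486503535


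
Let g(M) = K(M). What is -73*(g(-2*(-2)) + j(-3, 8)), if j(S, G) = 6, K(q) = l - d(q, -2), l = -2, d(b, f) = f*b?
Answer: -876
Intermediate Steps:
d(b, f) = b*f
K(q) = -2 + 2*q (K(q) = -2 - q*(-2) = -2 - (-2)*q = -2 + 2*q)
g(M) = -2 + 2*M
-73*(g(-2*(-2)) + j(-3, 8)) = -73*((-2 + 2*(-2*(-2))) + 6) = -73*((-2 + 2*4) + 6) = -73*((-2 + 8) + 6) = -73*(6 + 6) = -73*12 = -876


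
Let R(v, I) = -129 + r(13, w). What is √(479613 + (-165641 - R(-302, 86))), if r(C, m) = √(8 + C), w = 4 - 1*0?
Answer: √(314101 - √21) ≈ 560.44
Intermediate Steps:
w = 4 (w = 4 + 0 = 4)
R(v, I) = -129 + √21 (R(v, I) = -129 + √(8 + 13) = -129 + √21)
√(479613 + (-165641 - R(-302, 86))) = √(479613 + (-165641 - (-129 + √21))) = √(479613 + (-165641 + (129 - √21))) = √(479613 + (-165512 - √21)) = √(314101 - √21)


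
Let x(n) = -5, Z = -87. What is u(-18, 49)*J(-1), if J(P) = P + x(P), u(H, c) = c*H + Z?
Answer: 5814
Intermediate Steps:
u(H, c) = -87 + H*c (u(H, c) = c*H - 87 = H*c - 87 = -87 + H*c)
J(P) = -5 + P (J(P) = P - 5 = -5 + P)
u(-18, 49)*J(-1) = (-87 - 18*49)*(-5 - 1) = (-87 - 882)*(-6) = -969*(-6) = 5814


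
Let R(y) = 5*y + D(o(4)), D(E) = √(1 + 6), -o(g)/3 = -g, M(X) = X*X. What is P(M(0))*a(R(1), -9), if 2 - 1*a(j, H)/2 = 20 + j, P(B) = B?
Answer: 0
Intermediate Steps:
M(X) = X²
o(g) = 3*g (o(g) = -(-3)*g = 3*g)
D(E) = √7
R(y) = √7 + 5*y (R(y) = 5*y + √7 = √7 + 5*y)
a(j, H) = -36 - 2*j (a(j, H) = 4 - 2*(20 + j) = 4 + (-40 - 2*j) = -36 - 2*j)
P(M(0))*a(R(1), -9) = 0²*(-36 - 2*(√7 + 5*1)) = 0*(-36 - 2*(√7 + 5)) = 0*(-36 - 2*(5 + √7)) = 0*(-36 + (-10 - 2*√7)) = 0*(-46 - 2*√7) = 0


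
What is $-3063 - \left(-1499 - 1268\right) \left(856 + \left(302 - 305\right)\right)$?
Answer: $2357188$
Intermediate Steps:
$-3063 - \left(-1499 - 1268\right) \left(856 + \left(302 - 305\right)\right) = -3063 - - 2767 \left(856 + \left(302 - 305\right)\right) = -3063 - - 2767 \left(856 - 3\right) = -3063 - \left(-2767\right) 853 = -3063 - -2360251 = -3063 + 2360251 = 2357188$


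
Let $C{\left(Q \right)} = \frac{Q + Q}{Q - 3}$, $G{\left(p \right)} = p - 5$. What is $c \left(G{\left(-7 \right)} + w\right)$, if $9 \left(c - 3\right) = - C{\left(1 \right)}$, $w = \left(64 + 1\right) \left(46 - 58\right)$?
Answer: $-2464$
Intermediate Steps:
$G{\left(p \right)} = -5 + p$
$w = -780$ ($w = 65 \left(-12\right) = -780$)
$C{\left(Q \right)} = \frac{2 Q}{-3 + Q}$
$c = \frac{28}{9}$ ($c = 3 + \frac{\left(-1\right) 2 \cdot 1 \frac{1}{-3 + 1}}{9} = 3 + \frac{\left(-1\right) 2 \cdot 1 \frac{1}{-2}}{9} = 3 + \frac{\left(-1\right) 2 \cdot 1 \left(- \frac{1}{2}\right)}{9} = 3 + \frac{\left(-1\right) \left(-1\right)}{9} = 3 + \frac{1}{9} \cdot 1 = 3 + \frac{1}{9} = \frac{28}{9} \approx 3.1111$)
$c \left(G{\left(-7 \right)} + w\right) = \frac{28 \left(\left(-5 - 7\right) - 780\right)}{9} = \frac{28 \left(-12 - 780\right)}{9} = \frac{28}{9} \left(-792\right) = -2464$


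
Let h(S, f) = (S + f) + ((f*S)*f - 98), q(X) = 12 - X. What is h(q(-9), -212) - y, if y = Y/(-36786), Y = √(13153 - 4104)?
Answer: 943535 + √9049/36786 ≈ 9.4354e+5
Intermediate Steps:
Y = √9049 ≈ 95.126
h(S, f) = -98 + S + f + S*f² (h(S, f) = (S + f) + ((S*f)*f - 98) = (S + f) + (S*f² - 98) = (S + f) + (-98 + S*f²) = -98 + S + f + S*f²)
y = -√9049/36786 (y = √9049/(-36786) = √9049*(-1/36786) = -√9049/36786 ≈ -0.0025859)
h(q(-9), -212) - y = (-98 + (12 - 1*(-9)) - 212 + (12 - 1*(-9))*(-212)²) - (-1)*√9049/36786 = (-98 + (12 + 9) - 212 + (12 + 9)*44944) + √9049/36786 = (-98 + 21 - 212 + 21*44944) + √9049/36786 = (-98 + 21 - 212 + 943824) + √9049/36786 = 943535 + √9049/36786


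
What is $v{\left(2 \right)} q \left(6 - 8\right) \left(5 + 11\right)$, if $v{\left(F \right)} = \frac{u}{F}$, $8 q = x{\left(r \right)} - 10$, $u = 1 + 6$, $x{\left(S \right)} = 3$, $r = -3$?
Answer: $98$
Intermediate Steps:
$u = 7$
$q = - \frac{7}{8}$ ($q = \frac{3 - 10}{8} = \frac{1}{8} \left(-7\right) = - \frac{7}{8} \approx -0.875$)
$v{\left(F \right)} = \frac{7}{F}$
$v{\left(2 \right)} q \left(6 - 8\right) \left(5 + 11\right) = \frac{7}{2} \left(- \frac{7}{8}\right) \left(6 - 8\right) \left(5 + 11\right) = 7 \cdot \frac{1}{2} \left(- \frac{7}{8}\right) \left(\left(-2\right) 16\right) = \frac{7}{2} \left(- \frac{7}{8}\right) \left(-32\right) = \left(- \frac{49}{16}\right) \left(-32\right) = 98$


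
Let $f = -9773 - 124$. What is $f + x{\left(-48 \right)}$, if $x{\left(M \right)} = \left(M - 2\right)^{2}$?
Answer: $-7397$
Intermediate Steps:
$f = -9897$
$x{\left(M \right)} = \left(-2 + M\right)^{2}$
$f + x{\left(-48 \right)} = -9897 + \left(-2 - 48\right)^{2} = -9897 + \left(-50\right)^{2} = -9897 + 2500 = -7397$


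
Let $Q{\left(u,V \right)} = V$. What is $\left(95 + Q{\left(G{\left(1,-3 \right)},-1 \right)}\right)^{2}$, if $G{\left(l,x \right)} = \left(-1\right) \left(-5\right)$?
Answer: $8836$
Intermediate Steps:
$G{\left(l,x \right)} = 5$
$\left(95 + Q{\left(G{\left(1,-3 \right)},-1 \right)}\right)^{2} = \left(95 - 1\right)^{2} = 94^{2} = 8836$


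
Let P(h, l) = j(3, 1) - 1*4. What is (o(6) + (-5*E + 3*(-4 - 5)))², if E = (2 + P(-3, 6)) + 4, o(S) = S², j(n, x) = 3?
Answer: 256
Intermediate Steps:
P(h, l) = -1 (P(h, l) = 3 - 1*4 = 3 - 4 = -1)
E = 5 (E = (2 - 1) + 4 = 1 + 4 = 5)
(o(6) + (-5*E + 3*(-4 - 5)))² = (6² + (-5*5 + 3*(-4 - 5)))² = (36 + (-25 + 3*(-9)))² = (36 + (-25 - 27))² = (36 - 52)² = (-16)² = 256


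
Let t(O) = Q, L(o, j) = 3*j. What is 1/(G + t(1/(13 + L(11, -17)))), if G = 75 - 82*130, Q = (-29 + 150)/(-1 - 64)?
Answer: -65/688146 ≈ -9.4457e-5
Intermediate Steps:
Q = -121/65 (Q = 121/(-65) = 121*(-1/65) = -121/65 ≈ -1.8615)
G = -10585 (G = 75 - 10660 = -10585)
t(O) = -121/65
1/(G + t(1/(13 + L(11, -17)))) = 1/(-10585 - 121/65) = 1/(-688146/65) = -65/688146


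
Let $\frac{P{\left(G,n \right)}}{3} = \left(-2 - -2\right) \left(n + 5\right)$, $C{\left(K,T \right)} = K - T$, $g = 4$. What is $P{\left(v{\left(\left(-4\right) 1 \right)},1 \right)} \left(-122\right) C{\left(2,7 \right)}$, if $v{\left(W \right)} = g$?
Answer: $0$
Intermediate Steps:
$v{\left(W \right)} = 4$
$P{\left(G,n \right)} = 0$ ($P{\left(G,n \right)} = 3 \left(-2 - -2\right) \left(n + 5\right) = 3 \left(-2 + 2\right) \left(5 + n\right) = 3 \cdot 0 \left(5 + n\right) = 3 \cdot 0 = 0$)
$P{\left(v{\left(\left(-4\right) 1 \right)},1 \right)} \left(-122\right) C{\left(2,7 \right)} = 0 \left(-122\right) \left(2 - 7\right) = 0 \left(2 - 7\right) = 0 \left(-5\right) = 0$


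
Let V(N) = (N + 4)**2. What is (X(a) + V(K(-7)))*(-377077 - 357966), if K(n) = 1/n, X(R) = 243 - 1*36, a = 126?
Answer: -7991387496/49 ≈ -1.6309e+8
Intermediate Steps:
X(R) = 207 (X(R) = 243 - 36 = 207)
V(N) = (4 + N)**2
(X(a) + V(K(-7)))*(-377077 - 357966) = (207 + (4 + 1/(-7))**2)*(-377077 - 357966) = (207 + (4 - 1/7)**2)*(-735043) = (207 + (27/7)**2)*(-735043) = (207 + 729/49)*(-735043) = (10872/49)*(-735043) = -7991387496/49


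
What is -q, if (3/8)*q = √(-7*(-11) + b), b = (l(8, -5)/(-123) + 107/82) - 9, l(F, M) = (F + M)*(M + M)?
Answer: -4*√467646/123 ≈ -22.239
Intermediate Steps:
l(F, M) = 2*M*(F + M) (l(F, M) = (F + M)*(2*M) = 2*M*(F + M))
b = -611/82 (b = ((2*(-5)*(8 - 5))/(-123) + 107/82) - 9 = ((2*(-5)*3)*(-1/123) + 107*(1/82)) - 9 = (-30*(-1/123) + 107/82) - 9 = (10/41 + 107/82) - 9 = 127/82 - 9 = -611/82 ≈ -7.4512)
q = 4*√467646/123 (q = 8*√(-7*(-11) - 611/82)/3 = 8*√(77 - 611/82)/3 = 8*√(5703/82)/3 = 8*(√467646/82)/3 = 4*√467646/123 ≈ 22.239)
-q = -4*√467646/123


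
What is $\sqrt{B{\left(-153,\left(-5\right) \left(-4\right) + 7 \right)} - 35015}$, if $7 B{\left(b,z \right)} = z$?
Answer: $\frac{i \sqrt{1715546}}{7} \approx 187.11 i$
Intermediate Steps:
$B{\left(b,z \right)} = \frac{z}{7}$
$\sqrt{B{\left(-153,\left(-5\right) \left(-4\right) + 7 \right)} - 35015} = \sqrt{\frac{\left(-5\right) \left(-4\right) + 7}{7} - 35015} = \sqrt{\frac{20 + 7}{7} - 35015} = \sqrt{\frac{1}{7} \cdot 27 - 35015} = \sqrt{\frac{27}{7} - 35015} = \sqrt{- \frac{245078}{7}} = \frac{i \sqrt{1715546}}{7}$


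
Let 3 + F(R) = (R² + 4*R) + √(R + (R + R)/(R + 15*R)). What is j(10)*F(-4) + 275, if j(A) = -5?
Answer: 290 - 5*I*√62/4 ≈ 290.0 - 9.8425*I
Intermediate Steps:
F(R) = -3 + R² + √(⅛ + R) + 4*R (F(R) = -3 + ((R² + 4*R) + √(R + (R + R)/(R + 15*R))) = -3 + ((R² + 4*R) + √(R + (2*R)/((16*R)))) = -3 + ((R² + 4*R) + √(R + (2*R)*(1/(16*R)))) = -3 + ((R² + 4*R) + √(R + ⅛)) = -3 + ((R² + 4*R) + √(⅛ + R)) = -3 + (R² + √(⅛ + R) + 4*R) = -3 + R² + √(⅛ + R) + 4*R)
j(10)*F(-4) + 275 = -5*(-3 + (-4)² + 4*(-4) + √(2 + 16*(-4))/4) + 275 = -5*(-3 + 16 - 16 + √(2 - 64)/4) + 275 = -5*(-3 + 16 - 16 + √(-62)/4) + 275 = -5*(-3 + 16 - 16 + (I*√62)/4) + 275 = -5*(-3 + 16 - 16 + I*√62/4) + 275 = -5*(-3 + I*√62/4) + 275 = (15 - 5*I*√62/4) + 275 = 290 - 5*I*√62/4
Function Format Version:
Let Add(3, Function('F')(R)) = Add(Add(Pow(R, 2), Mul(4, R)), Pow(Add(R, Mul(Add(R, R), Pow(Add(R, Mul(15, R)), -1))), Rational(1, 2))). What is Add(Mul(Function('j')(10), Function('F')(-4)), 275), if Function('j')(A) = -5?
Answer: Add(290, Mul(Rational(-5, 4), I, Pow(62, Rational(1, 2)))) ≈ Add(290.00, Mul(-9.8425, I))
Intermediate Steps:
Function('F')(R) = Add(-3, Pow(R, 2), Pow(Add(Rational(1, 8), R), Rational(1, 2)), Mul(4, R)) (Function('F')(R) = Add(-3, Add(Add(Pow(R, 2), Mul(4, R)), Pow(Add(R, Mul(Add(R, R), Pow(Add(R, Mul(15, R)), -1))), Rational(1, 2)))) = Add(-3, Add(Add(Pow(R, 2), Mul(4, R)), Pow(Add(R, Mul(Mul(2, R), Pow(Mul(16, R), -1))), Rational(1, 2)))) = Add(-3, Add(Add(Pow(R, 2), Mul(4, R)), Pow(Add(R, Mul(Mul(2, R), Mul(Rational(1, 16), Pow(R, -1)))), Rational(1, 2)))) = Add(-3, Add(Add(Pow(R, 2), Mul(4, R)), Pow(Add(R, Rational(1, 8)), Rational(1, 2)))) = Add(-3, Add(Add(Pow(R, 2), Mul(4, R)), Pow(Add(Rational(1, 8), R), Rational(1, 2)))) = Add(-3, Add(Pow(R, 2), Pow(Add(Rational(1, 8), R), Rational(1, 2)), Mul(4, R))) = Add(-3, Pow(R, 2), Pow(Add(Rational(1, 8), R), Rational(1, 2)), Mul(4, R)))
Add(Mul(Function('j')(10), Function('F')(-4)), 275) = Add(Mul(-5, Add(-3, Pow(-4, 2), Mul(4, -4), Mul(Rational(1, 4), Pow(Add(2, Mul(16, -4)), Rational(1, 2))))), 275) = Add(Mul(-5, Add(-3, 16, -16, Mul(Rational(1, 4), Pow(Add(2, -64), Rational(1, 2))))), 275) = Add(Mul(-5, Add(-3, 16, -16, Mul(Rational(1, 4), Pow(-62, Rational(1, 2))))), 275) = Add(Mul(-5, Add(-3, 16, -16, Mul(Rational(1, 4), Mul(I, Pow(62, Rational(1, 2)))))), 275) = Add(Mul(-5, Add(-3, 16, -16, Mul(Rational(1, 4), I, Pow(62, Rational(1, 2))))), 275) = Add(Mul(-5, Add(-3, Mul(Rational(1, 4), I, Pow(62, Rational(1, 2))))), 275) = Add(Add(15, Mul(Rational(-5, 4), I, Pow(62, Rational(1, 2)))), 275) = Add(290, Mul(Rational(-5, 4), I, Pow(62, Rational(1, 2))))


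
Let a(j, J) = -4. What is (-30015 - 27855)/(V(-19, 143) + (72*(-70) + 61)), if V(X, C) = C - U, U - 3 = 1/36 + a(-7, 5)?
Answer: 2083320/174061 ≈ 11.969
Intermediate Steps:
U = -35/36 (U = 3 + (1/36 - 4) = 3 - 143/36 = -35/36 ≈ -0.97222)
V(X, C) = 35/36 + C (V(X, C) = C - 1*(-35/36) = C + 35/36 = 35/36 + C)
(-30015 - 27855)/(V(-19, 143) + (72*(-70) + 61)) = (-30015 - 27855)/((35/36 + 143) + (72*(-70) + 61)) = -57870/(5183/36 + (-5040 + 61)) = -57870/(5183/36 - 4979) = -57870/(-174061/36) = -57870*(-36/174061) = 2083320/174061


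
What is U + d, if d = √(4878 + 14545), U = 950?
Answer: 950 + √19423 ≈ 1089.4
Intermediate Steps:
d = √19423 ≈ 139.37
U + d = 950 + √19423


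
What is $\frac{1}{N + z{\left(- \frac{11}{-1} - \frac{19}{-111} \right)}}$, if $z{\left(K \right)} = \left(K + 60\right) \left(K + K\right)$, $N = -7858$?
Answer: $- \frac{12321}{77226418} \approx -0.00015954$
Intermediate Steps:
$z{\left(K \right)} = 2 K \left(60 + K\right)$ ($z{\left(K \right)} = \left(60 + K\right) 2 K = 2 K \left(60 + K\right)$)
$\frac{1}{N + z{\left(- \frac{11}{-1} - \frac{19}{-111} \right)}} = \frac{1}{-7858 + 2 \left(- \frac{11}{-1} - \frac{19}{-111}\right) \left(60 - \left(-11 - \frac{19}{111}\right)\right)} = \frac{1}{-7858 + 2 \left(\left(-11\right) \left(-1\right) - - \frac{19}{111}\right) \left(60 - - \frac{1240}{111}\right)} = \frac{1}{-7858 + 2 \left(11 + \frac{19}{111}\right) \left(60 + \left(11 + \frac{19}{111}\right)\right)} = \frac{1}{-7858 + 2 \cdot \frac{1240}{111} \left(60 + \frac{1240}{111}\right)} = \frac{1}{-7858 + 2 \cdot \frac{1240}{111} \cdot \frac{7900}{111}} = \frac{1}{-7858 + \frac{19592000}{12321}} = \frac{1}{- \frac{77226418}{12321}} = - \frac{12321}{77226418}$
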